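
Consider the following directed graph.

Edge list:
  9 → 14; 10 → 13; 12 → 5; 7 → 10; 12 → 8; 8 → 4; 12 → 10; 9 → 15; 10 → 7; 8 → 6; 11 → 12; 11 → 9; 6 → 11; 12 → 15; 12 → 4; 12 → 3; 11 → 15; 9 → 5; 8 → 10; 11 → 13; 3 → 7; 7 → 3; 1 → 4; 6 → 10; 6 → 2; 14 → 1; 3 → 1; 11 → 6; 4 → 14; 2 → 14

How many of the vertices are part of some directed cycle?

10

A vertex is on a directed cycle iff it belongs to a strongly connected component of size ≥ 2 (or has a self-loop).
The vertices on cycles are {1, 3, 4, 6, 7, 8, 10, 11, 12, 14} — 10 in total.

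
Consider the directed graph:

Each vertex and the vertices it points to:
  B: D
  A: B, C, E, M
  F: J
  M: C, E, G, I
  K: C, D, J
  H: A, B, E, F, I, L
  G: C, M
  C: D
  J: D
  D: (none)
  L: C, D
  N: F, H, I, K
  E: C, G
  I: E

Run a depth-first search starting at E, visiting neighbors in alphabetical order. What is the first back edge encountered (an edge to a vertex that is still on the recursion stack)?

M->E

DFS from E (visiting neighbors in alphabetical order); mark gray on enter, black on exit:
E gray
  C gray
    D gray
    D black
  C black
  G gray
    G→C: C black — skip
    M gray
      M→C: C black — skip
      M→E: E is gray → back edge
First back edge: M → E.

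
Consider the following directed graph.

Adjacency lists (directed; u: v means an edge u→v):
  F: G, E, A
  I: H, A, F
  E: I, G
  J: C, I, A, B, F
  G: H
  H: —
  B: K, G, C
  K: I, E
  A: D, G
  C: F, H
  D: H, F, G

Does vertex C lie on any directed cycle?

C lies on a cycle iff there is a path from C back to itself.
Exploring from C, it never reaches itself; equivalently, its strongly connected component is a singleton.

No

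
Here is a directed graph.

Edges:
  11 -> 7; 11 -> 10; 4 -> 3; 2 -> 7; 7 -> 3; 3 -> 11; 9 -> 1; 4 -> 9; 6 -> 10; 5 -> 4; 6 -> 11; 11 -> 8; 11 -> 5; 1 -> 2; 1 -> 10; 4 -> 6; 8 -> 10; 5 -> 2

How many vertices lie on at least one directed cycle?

9

A vertex is on a directed cycle iff it belongs to a strongly connected component of size ≥ 2 (or has a self-loop).
The vertices on cycles are {1, 2, 3, 4, 5, 6, 7, 9, 11} — 9 in total.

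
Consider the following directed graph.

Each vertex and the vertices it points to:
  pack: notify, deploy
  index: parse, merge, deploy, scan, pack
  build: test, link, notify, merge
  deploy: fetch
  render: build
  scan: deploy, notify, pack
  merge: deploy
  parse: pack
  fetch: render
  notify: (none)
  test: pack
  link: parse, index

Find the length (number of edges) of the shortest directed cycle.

5

For each vertex v, BFS finds the shortest path from v back to v.
The shortest such closed walk is build → merge → deploy → fetch → render → build, length 5.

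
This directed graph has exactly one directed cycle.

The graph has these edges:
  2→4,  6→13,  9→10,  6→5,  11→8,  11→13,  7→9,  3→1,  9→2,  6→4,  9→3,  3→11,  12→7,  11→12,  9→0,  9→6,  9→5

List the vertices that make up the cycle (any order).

DFS with gray/black marking from 9:
9 gray
  3 gray
    11 gray
      8 gray
      8 black
      12 gray
        7 gray
          7→9: 9 is gray → back edge
Back edge closes the cycle 9 → 3 → 11 → 12 → 7 → 9; its vertices are {3, 7, 9, 11, 12}.

3, 7, 9, 11, 12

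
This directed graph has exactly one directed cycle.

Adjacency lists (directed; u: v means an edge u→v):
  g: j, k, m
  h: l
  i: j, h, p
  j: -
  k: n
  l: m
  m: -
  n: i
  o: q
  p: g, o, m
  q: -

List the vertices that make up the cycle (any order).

g, i, k, n, p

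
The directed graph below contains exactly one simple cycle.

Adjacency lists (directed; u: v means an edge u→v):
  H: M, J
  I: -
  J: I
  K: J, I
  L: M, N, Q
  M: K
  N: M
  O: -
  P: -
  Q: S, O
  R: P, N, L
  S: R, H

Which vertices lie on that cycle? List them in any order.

DFS with gray/black marking from S:
S gray
  R gray
    P gray
    P black
    N gray
      M gray
        K gray
          J gray
            I gray
            I black
          J black
          K→I: I black — skip
        K black
      M black
    N black
    L gray
      L→M: M black — skip
      L→N: N black — skip
      Q gray
        Q→S: S is gray → back edge
Back edge closes the cycle S → R → L → Q → S; its vertices are {L, Q, R, S}.

L, Q, R, S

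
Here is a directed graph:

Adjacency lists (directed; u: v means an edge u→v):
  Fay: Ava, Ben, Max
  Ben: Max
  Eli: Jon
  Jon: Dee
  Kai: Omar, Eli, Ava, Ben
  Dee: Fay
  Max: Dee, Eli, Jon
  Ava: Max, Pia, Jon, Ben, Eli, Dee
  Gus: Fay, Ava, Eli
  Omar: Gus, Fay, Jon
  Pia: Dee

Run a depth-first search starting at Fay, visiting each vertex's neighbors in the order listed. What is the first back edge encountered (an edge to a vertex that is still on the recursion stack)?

Dee->Fay

DFS from Fay (visiting each vertex's neighbors in the order listed); mark gray on enter, black on exit:
Fay gray
  Ava gray
    Max gray
      Dee gray
        Dee→Fay: Fay is gray → back edge
First back edge: Dee → Fay.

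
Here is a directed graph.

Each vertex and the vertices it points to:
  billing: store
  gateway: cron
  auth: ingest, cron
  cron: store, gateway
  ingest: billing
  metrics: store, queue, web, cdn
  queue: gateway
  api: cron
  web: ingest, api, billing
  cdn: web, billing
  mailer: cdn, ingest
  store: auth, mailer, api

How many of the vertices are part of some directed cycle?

10

A vertex is on a directed cycle iff it belongs to a strongly connected component of size ≥ 2 (or has a self-loop).
The vertices on cycles are {api, cdn, web, auth, cron, store, ingest, mailer, billing, gateway} — 10 in total.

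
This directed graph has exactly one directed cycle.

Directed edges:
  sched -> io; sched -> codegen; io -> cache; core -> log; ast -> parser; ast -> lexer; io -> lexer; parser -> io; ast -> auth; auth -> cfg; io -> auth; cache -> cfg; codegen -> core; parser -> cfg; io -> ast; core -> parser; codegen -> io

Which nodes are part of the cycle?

DFS with gray/black marking from io:
io gray
  ast gray
    parser gray
      parser→io: io is gray → back edge
Back edge closes the cycle io → ast → parser → io; its vertices are {io, ast, parser}.

io, ast, parser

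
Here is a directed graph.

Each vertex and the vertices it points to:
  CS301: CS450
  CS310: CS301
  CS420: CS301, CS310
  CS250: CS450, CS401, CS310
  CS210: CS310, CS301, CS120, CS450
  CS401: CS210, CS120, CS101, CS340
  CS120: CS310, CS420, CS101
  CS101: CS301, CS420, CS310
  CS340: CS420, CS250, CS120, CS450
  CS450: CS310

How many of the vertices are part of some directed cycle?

6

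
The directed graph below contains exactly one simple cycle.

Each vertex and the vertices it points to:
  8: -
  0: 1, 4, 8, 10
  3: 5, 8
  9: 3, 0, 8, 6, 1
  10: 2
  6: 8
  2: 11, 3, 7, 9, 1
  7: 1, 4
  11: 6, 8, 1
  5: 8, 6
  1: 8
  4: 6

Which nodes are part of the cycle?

0, 2, 9, 10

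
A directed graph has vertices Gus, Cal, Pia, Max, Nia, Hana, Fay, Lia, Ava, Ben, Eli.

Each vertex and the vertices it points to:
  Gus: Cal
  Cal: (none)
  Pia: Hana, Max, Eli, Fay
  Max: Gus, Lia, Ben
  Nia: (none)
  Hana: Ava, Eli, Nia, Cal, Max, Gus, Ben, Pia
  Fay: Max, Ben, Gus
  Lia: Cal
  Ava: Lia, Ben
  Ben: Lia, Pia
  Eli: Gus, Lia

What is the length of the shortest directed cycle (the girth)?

2

For each vertex v, BFS finds the shortest path from v back to v.
The shortest such closed walk is Hana → Pia → Hana, length 2.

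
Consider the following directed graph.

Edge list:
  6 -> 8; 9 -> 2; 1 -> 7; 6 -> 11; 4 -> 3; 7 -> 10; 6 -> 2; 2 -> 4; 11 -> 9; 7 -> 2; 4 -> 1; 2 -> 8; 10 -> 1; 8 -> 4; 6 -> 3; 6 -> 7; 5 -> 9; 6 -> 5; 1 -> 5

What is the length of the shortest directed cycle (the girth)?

For each vertex v, BFS finds the shortest path from v back to v.
The shortest such closed walk is 7 → 10 → 1 → 7, length 3.

3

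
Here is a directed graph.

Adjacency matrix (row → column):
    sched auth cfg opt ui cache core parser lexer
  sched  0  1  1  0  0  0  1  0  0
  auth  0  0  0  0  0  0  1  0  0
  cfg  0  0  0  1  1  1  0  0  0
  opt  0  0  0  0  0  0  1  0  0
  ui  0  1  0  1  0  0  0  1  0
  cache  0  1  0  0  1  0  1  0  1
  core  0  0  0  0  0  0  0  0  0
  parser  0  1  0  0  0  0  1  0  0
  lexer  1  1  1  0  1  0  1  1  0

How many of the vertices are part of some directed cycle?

A vertex is on a directed cycle iff it belongs to a strongly connected component of size ≥ 2 (or has a self-loop).
The vertices on cycles are {cfg, cache, lexer, sched} — 4 in total.

4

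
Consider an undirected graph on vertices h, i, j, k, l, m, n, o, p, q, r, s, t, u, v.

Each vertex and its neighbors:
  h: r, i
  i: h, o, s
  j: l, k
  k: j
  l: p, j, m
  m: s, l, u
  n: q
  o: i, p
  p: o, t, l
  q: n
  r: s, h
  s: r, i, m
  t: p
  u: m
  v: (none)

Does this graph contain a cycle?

DFS, tracking each vertex's parent; an edge to a visited non-parent vertex closes a cycle.
Start from r:
visit r (parent –)
  visit s (parent r)
    s–r: parent, skip
    visit i (parent s)
      visit h (parent i)
        h–r: r visited and ≠ parent → cycle
Cycle: r – s – i – h – r.

Yes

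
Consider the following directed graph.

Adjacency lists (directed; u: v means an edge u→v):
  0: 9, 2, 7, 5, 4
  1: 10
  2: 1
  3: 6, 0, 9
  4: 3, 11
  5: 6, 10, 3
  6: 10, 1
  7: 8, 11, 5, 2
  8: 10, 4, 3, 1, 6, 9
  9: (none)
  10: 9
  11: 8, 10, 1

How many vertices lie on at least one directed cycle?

A vertex is on a directed cycle iff it belongs to a strongly connected component of size ≥ 2 (or has a self-loop).
The vertices on cycles are {0, 3, 4, 5, 7, 8, 11} — 7 in total.

7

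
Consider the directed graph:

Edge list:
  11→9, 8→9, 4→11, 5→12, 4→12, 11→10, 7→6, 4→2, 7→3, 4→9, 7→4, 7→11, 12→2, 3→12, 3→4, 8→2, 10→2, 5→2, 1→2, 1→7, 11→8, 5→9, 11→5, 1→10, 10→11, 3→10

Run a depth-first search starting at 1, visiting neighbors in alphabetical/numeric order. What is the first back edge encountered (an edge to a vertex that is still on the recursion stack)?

10->11

DFS from 1 (visiting neighbors in alphabetical/numeric order); mark gray on enter, black on exit:
1 gray
  2 gray
  2 black
  7 gray
    3 gray
      4 gray
        4→2: 2 black — skip
        9 gray
        9 black
        11 gray
          5 gray
            5→2: 2 black — skip
            5→9: 9 black — skip
            12 gray
              12→2: 2 black — skip
            12 black
          5 black
          8 gray
            8→2: 2 black — skip
            8→9: 9 black — skip
          8 black
          11→9: 9 black — skip
          10 gray
            10→2: 2 black — skip
            10→11: 11 is gray → back edge
First back edge: 10 → 11.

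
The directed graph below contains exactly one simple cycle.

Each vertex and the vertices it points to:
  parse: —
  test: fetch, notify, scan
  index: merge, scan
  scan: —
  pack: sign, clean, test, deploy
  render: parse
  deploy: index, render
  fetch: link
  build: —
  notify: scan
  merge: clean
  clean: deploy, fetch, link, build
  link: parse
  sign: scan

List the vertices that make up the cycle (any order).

clean, index, merge, deploy

DFS with gray/black marking from clean:
clean gray
  deploy gray
    index gray
      merge gray
        merge→clean: clean is gray → back edge
Back edge closes the cycle clean → deploy → index → merge → clean; its vertices are {clean, index, merge, deploy}.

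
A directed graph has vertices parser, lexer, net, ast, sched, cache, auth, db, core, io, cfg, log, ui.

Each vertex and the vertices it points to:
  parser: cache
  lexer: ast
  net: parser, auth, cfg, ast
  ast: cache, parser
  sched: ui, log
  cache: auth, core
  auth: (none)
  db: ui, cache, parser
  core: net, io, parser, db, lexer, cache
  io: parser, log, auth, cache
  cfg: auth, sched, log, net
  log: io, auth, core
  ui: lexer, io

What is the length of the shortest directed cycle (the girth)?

For each vertex v, BFS finds the shortest path from v back to v.
The shortest such closed walk is cfg → net → cfg, length 2.

2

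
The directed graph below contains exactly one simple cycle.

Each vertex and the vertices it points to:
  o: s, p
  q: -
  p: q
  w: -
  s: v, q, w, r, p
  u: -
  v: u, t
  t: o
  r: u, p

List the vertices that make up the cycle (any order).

o, s, t, v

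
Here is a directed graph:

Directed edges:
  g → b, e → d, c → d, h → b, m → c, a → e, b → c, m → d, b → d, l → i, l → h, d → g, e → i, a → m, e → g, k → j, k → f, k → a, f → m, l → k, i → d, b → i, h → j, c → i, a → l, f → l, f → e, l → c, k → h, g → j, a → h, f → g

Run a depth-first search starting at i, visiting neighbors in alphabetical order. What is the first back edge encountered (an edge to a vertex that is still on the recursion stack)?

DFS from i (visiting neighbors in alphabetical order); mark gray on enter, black on exit:
i gray
  d gray
    g gray
      b gray
        c gray
          c→d: d is gray → back edge
First back edge: c → d.

c->d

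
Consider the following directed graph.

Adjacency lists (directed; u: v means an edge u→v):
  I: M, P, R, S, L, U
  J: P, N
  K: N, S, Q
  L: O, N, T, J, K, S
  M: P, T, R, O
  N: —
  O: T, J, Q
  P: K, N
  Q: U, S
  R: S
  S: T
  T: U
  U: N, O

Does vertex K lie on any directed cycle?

Yes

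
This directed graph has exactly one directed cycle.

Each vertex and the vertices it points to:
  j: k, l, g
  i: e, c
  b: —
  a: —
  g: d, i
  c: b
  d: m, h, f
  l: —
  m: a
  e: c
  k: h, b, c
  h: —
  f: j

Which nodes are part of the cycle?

DFS with gray/black marking from d:
d gray
  m gray
    a gray
    a black
  m black
  h gray
  h black
  f gray
    j gray
      k gray
        k→h: h black — skip
        b gray
        b black
        c gray
          c→b: b black — skip
        c black
      k black
      l gray
      l black
      g gray
        g→d: d is gray → back edge
Back edge closes the cycle d → f → j → g → d; its vertices are {d, f, g, j}.

d, f, g, j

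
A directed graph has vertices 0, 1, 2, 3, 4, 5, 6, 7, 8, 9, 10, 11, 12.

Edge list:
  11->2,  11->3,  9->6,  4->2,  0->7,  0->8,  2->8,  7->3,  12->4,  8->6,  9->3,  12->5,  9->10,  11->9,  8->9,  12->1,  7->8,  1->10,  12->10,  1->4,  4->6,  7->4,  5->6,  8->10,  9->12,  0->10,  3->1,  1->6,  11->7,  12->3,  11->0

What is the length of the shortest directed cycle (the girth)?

For each vertex v, BFS finds the shortest path from v back to v.
The shortest such closed walk is 9 → 12 → 4 → 2 → 8 → 9, length 5.

5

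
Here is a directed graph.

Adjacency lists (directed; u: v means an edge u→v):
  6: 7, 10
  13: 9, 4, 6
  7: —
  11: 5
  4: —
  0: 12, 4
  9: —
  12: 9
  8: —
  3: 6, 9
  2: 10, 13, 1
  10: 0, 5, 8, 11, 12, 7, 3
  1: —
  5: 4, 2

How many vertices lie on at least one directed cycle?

7

A vertex is on a directed cycle iff it belongs to a strongly connected component of size ≥ 2 (or has a self-loop).
The vertices on cycles are {2, 3, 5, 6, 10, 11, 13} — 7 in total.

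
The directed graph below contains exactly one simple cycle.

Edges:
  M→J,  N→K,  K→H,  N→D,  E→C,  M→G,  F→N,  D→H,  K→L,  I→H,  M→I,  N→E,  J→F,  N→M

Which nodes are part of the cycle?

F, J, M, N

DFS with gray/black marking from N:
N gray
  D gray
    H gray
    H black
  D black
  M gray
    G gray
    G black
    I gray
      I→H: H black — skip
    I black
    J gray
      F gray
        F→N: N is gray → back edge
Back edge closes the cycle N → M → J → F → N; its vertices are {F, J, M, N}.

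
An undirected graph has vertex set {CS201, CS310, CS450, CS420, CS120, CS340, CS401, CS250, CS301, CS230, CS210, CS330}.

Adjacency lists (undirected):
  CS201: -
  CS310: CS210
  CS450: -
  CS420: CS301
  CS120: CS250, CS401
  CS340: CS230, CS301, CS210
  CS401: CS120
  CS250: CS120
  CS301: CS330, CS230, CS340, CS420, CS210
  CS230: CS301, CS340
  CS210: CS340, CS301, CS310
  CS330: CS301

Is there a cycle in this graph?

Yes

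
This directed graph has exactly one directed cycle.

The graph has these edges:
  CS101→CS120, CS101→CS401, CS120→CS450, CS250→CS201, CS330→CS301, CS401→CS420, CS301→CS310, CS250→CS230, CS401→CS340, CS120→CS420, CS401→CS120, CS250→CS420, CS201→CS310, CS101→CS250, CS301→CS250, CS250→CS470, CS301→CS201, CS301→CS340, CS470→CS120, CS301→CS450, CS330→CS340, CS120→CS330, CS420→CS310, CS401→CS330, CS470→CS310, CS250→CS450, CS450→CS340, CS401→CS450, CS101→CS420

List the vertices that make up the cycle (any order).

CS120, CS250, CS301, CS330, CS470

DFS with gray/black marking from CS250:
CS250 gray
  CS420 gray
    CS310 gray
    CS310 black
  CS420 black
  CS450 gray
    CS340 gray
    CS340 black
  CS450 black
  CS201 gray
    CS201→CS310: CS310 black — skip
  CS201 black
  CS470 gray
    CS120 gray
      CS120→CS450: CS450 black — skip
      CS120→CS420: CS420 black — skip
      CS330 gray
        CS330→CS340: CS340 black — skip
        CS301 gray
          CS301→CS201: CS201 black — skip
          CS301→CS250: CS250 is gray → back edge
Back edge closes the cycle CS250 → CS470 → CS120 → CS330 → CS301 → CS250; its vertices are {CS120, CS250, CS301, CS330, CS470}.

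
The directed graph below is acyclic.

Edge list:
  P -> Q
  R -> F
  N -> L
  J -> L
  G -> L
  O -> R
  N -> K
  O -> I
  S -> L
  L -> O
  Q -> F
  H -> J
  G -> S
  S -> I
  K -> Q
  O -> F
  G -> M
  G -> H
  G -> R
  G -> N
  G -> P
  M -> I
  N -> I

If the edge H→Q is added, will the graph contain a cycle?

No

Adding H→Q creates a cycle iff Q can already reach H.
Explore from Q: no path reaches H. The graph stays acyclic.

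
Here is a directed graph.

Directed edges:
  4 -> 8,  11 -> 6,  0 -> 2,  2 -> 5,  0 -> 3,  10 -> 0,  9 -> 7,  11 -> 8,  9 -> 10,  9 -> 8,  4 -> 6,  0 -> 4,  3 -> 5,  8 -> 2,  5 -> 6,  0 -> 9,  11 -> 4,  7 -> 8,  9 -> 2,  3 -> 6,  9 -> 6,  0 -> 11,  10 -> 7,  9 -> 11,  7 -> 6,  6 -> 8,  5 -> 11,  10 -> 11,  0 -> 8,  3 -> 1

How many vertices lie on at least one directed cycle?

9

A vertex is on a directed cycle iff it belongs to a strongly connected component of size ≥ 2 (or has a self-loop).
The vertices on cycles are {0, 2, 4, 5, 6, 8, 9, 10, 11} — 9 in total.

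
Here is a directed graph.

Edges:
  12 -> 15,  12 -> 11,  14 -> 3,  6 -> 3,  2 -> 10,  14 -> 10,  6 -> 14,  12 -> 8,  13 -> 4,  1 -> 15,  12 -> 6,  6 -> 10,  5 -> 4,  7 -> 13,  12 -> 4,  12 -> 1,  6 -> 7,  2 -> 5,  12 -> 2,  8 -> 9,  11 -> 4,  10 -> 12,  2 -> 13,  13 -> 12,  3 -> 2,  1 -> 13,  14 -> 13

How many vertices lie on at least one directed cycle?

9

A vertex is on a directed cycle iff it belongs to a strongly connected component of size ≥ 2 (or has a self-loop).
The vertices on cycles are {1, 2, 3, 6, 7, 10, 12, 13, 14} — 9 in total.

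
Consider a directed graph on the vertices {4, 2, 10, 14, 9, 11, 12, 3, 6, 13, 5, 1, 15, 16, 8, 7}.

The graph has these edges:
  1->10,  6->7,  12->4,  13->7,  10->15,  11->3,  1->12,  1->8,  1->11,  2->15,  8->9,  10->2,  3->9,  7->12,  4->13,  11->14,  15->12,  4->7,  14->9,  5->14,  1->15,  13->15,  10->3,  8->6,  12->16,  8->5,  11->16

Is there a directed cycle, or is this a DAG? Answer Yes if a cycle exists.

DFS with white/gray/black marking, starting from 2:
2 gray
  15 gray
    12 gray
      4 gray
        13 gray
          7 gray
            7→12: 12 is gray → back edge
Back edge found, so a cycle exists: 12 → 4 → 13 → 7 → 12.

Yes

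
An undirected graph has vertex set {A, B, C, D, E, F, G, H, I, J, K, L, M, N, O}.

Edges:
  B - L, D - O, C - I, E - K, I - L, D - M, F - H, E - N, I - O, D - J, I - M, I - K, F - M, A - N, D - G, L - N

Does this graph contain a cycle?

Yes

DFS, tracking each vertex's parent; an edge to a visited non-parent vertex closes a cycle.
Start from N:
visit N (parent –)
  visit E (parent N)
    visit K (parent E)
      visit I (parent K)
        visit O (parent I)
          O–I: parent, skip
          visit D (parent O)
            visit M (parent D)
              visit F (parent M)
                F–M: parent, skip
                visit H (parent F)
                  H–F: parent, skip
              M–D: parent, skip
              M–I: I visited and ≠ parent → cycle
Cycle: I – O – D – M – I.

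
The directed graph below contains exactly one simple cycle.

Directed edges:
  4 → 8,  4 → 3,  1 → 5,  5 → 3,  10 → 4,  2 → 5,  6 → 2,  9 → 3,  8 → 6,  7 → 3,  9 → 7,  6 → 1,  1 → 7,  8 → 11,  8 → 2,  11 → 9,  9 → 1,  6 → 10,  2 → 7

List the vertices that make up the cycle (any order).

DFS with gray/black marking from 10:
10 gray
  4 gray
    3 gray
    3 black
    8 gray
      6 gray
        2 gray
          7 gray
            7→3: 3 black — skip
          7 black
          5 gray
            5→3: 3 black — skip
          5 black
        2 black
        6→10: 10 is gray → back edge
Back edge closes the cycle 10 → 4 → 8 → 6 → 10; its vertices are {4, 6, 8, 10}.

4, 6, 8, 10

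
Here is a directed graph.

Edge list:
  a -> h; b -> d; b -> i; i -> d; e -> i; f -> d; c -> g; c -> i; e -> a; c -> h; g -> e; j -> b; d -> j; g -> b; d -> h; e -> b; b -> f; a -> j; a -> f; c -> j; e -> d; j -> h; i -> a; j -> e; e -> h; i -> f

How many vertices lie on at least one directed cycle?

7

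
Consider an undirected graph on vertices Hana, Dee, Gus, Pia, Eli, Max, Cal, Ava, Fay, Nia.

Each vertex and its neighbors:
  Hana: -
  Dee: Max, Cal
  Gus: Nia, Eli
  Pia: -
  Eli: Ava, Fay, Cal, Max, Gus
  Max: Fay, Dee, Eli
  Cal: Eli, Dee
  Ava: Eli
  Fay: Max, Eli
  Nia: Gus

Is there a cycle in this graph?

Yes

DFS, tracking each vertex's parent; an edge to a visited non-parent vertex closes a cycle.
Start from Nia:
visit Nia (parent –)
  visit Gus (parent Nia)
    Gus–Nia: parent, skip
    visit Eli (parent Gus)
      visit Ava (parent Eli)
        Ava–Eli: parent, skip
      visit Fay (parent Eli)
        visit Max (parent Fay)
          Max–Fay: parent, skip
          visit Dee (parent Max)
            Dee–Max: parent, skip
            visit Cal (parent Dee)
              Cal–Eli: Eli visited and ≠ parent → cycle
Cycle: Eli – Fay – Max – Dee – Cal – Eli.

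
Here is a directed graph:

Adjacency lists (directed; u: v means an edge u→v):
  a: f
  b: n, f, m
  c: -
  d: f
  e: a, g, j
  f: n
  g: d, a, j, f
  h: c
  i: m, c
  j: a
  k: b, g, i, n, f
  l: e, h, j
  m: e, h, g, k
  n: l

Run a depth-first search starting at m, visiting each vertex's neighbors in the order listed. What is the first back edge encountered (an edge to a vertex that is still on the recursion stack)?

l→e

DFS from m (visiting each vertex's neighbors in the order listed); mark gray on enter, black on exit:
m gray
  e gray
    a gray
      f gray
        n gray
          l gray
            l→e: e is gray → back edge
First back edge: l → e.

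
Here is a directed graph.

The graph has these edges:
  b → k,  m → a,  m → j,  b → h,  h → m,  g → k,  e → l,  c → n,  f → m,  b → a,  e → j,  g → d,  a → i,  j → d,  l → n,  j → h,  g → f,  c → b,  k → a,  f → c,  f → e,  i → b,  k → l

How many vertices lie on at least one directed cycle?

7

A vertex is on a directed cycle iff it belongs to a strongly connected component of size ≥ 2 (or has a self-loop).
The vertices on cycles are {a, b, h, i, j, k, m} — 7 in total.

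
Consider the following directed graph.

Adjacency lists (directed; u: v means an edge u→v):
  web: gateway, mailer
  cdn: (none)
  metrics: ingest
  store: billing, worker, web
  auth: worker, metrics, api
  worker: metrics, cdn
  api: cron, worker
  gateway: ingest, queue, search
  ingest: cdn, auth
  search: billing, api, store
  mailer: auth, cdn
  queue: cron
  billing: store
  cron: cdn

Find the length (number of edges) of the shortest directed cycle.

2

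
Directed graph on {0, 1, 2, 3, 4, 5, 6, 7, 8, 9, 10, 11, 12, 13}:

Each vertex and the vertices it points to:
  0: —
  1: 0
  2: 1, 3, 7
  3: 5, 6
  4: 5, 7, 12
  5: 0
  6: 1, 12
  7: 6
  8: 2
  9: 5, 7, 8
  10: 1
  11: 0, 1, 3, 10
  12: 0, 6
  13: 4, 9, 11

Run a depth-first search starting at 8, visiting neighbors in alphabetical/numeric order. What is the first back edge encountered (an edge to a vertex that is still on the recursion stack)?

DFS from 8 (visiting neighbors in alphabetical/numeric order); mark gray on enter, black on exit:
8 gray
  2 gray
    1 gray
      0 gray
      0 black
    1 black
    3 gray
      5 gray
        5→0: 0 black — skip
      5 black
      6 gray
        6→1: 1 black — skip
        12 gray
          12→0: 0 black — skip
          12→6: 6 is gray → back edge
First back edge: 12 → 6.

12->6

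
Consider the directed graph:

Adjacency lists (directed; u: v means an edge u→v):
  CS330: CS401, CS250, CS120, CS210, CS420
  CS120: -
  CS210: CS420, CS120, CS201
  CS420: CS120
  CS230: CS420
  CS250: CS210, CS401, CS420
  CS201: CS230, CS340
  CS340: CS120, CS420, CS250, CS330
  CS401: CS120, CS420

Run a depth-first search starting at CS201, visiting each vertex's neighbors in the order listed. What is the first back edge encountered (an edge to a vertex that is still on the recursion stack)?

DFS from CS201 (visiting each vertex's neighbors in the order listed); mark gray on enter, black on exit:
CS201 gray
  CS230 gray
    CS420 gray
      CS120 gray
      CS120 black
    CS420 black
  CS230 black
  CS340 gray
    CS340→CS120: CS120 black — skip
    CS340→CS420: CS420 black — skip
    CS250 gray
      CS210 gray
        CS210→CS420: CS420 black — skip
        CS210→CS120: CS120 black — skip
        CS210→CS201: CS201 is gray → back edge
First back edge: CS210 → CS201.

CS210->CS201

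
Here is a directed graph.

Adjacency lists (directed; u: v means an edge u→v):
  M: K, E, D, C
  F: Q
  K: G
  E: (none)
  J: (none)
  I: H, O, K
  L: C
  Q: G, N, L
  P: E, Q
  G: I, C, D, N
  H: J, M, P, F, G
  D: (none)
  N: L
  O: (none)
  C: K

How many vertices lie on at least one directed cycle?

A vertex is on a directed cycle iff it belongs to a strongly connected component of size ≥ 2 (or has a self-loop).
The vertices on cycles are {C, F, G, H, I, K, L, M, N, P, Q} — 11 in total.

11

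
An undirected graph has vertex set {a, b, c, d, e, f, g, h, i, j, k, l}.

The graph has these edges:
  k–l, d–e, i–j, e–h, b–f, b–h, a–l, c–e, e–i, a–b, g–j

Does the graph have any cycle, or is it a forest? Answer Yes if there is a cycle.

DFS, tracking each vertex's parent; an edge to a visited non-parent vertex closes a cycle.
Start from d:
visit d (parent –)
  visit e (parent d)
    visit i (parent e)
      i–e: parent, skip
      visit j (parent i)
        visit g (parent j)
          g–j: parent, skip
        j–i: parent, skip
    e–d: parent, skip
    visit c (parent e)
      c–e: parent, skip
    visit h (parent e)
      visit b (parent h)
        visit a (parent b)
          a–b: parent, skip
          visit l (parent a)
            l–a: parent, skip
            visit k (parent l)
              k–l: parent, skip
        visit f (parent b)
          f–b: parent, skip
        b–h: parent, skip
      h–e: parent, skip
No non-parent visited neighbor found — the graph is a forest.

No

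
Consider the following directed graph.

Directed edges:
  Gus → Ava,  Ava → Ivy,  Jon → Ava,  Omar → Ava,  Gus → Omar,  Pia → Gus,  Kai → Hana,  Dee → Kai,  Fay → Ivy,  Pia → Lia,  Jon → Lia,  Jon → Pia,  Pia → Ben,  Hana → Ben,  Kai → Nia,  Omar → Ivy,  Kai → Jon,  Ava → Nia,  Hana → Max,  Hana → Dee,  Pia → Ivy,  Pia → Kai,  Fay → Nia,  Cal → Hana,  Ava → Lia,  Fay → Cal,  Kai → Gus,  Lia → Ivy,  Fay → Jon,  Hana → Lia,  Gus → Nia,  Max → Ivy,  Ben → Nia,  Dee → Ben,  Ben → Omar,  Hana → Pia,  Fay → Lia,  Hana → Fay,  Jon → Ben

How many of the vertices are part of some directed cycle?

A vertex is on a directed cycle iff it belongs to a strongly connected component of size ≥ 2 (or has a self-loop).
The vertices on cycles are {Cal, Dee, Fay, Jon, Kai, Pia, Hana} — 7 in total.

7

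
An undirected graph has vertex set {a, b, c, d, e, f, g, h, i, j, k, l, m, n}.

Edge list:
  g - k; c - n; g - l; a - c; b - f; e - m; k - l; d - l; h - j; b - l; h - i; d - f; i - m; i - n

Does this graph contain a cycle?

DFS, tracking each vertex's parent; an edge to a visited non-parent vertex closes a cycle.
Start from k:
visit k (parent –)
  visit l (parent k)
    visit b (parent l)
      visit f (parent b)
        visit d (parent f)
          d–f: parent, skip
          d–l: l visited and ≠ parent → cycle
Cycle: l – b – f – d – l.

Yes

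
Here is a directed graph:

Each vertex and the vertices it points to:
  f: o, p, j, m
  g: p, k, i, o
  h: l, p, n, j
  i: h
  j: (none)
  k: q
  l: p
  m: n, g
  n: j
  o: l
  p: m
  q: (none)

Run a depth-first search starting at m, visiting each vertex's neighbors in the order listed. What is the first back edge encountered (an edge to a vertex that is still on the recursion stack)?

p→m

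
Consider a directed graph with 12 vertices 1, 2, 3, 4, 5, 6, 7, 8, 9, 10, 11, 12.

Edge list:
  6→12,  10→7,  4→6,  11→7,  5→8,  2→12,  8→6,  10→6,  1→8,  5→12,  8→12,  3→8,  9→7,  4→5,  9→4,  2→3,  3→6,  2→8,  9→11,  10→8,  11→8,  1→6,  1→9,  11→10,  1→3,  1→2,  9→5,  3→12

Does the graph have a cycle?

No

DFS with white/gray/black marking, starting from 12:
12 gray
12 black
1 gray
  6 gray
    6→12: 12 black — skip
  6 black
  3 gray
    3→12: 12 black — skip
    3→6: 6 black — skip
    8 gray
      8→6: 6 black — skip
      8→12: 12 black — skip
    8 black
  3 black
  9 gray
    5 gray
      5→12: 12 black — skip
      5→8: 8 black — skip
    5 black
    11 gray
      7 gray
      7 black
      10 gray
        10→6: 6 black — skip
        10→8: 8 black — skip
        10→7: 7 black — skip
      10 black
      11→8: 8 black — skip
    11 black
    9→7: 7 black — skip
    4 gray
      4→6: 6 black — skip
      4→5: 5 black — skip
    4 black
  9 black
  2 gray
    2→8: 8 black — skip
    2→12: 12 black — skip
    2→3: 3 black — skip
  2 black
  1→8: 8 black — skip
1 black
Every edge goes to a white or black vertex — no back edge, so the graph is acyclic.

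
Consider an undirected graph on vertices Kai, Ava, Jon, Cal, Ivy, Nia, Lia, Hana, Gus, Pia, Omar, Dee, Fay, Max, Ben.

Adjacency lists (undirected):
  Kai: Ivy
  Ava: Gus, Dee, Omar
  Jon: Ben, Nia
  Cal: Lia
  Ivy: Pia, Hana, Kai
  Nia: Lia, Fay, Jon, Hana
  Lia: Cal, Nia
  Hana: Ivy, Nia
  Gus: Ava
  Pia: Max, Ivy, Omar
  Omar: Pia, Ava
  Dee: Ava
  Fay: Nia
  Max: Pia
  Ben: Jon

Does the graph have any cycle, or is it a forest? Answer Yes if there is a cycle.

DFS, tracking each vertex's parent; an edge to a visited non-parent vertex closes a cycle.
Start from Lia:
visit Lia (parent –)
  visit Cal (parent Lia)
    Cal–Lia: parent, skip
  visit Nia (parent Lia)
    Nia–Lia: parent, skip
    visit Fay (parent Nia)
      Fay–Nia: parent, skip
    visit Jon (parent Nia)
      visit Ben (parent Jon)
        Ben–Jon: parent, skip
      Jon–Nia: parent, skip
    visit Hana (parent Nia)
      visit Ivy (parent Hana)
        visit Pia (parent Ivy)
          visit Max (parent Pia)
            Max–Pia: parent, skip
          Pia–Ivy: parent, skip
          visit Omar (parent Pia)
            Omar–Pia: parent, skip
            visit Ava (parent Omar)
              visit Gus (parent Ava)
                Gus–Ava: parent, skip
              visit Dee (parent Ava)
                Dee–Ava: parent, skip
              Ava–Omar: parent, skip
        Ivy–Hana: parent, skip
        visit Kai (parent Ivy)
          Kai–Ivy: parent, skip
      Hana–Nia: parent, skip
No non-parent visited neighbor found — the graph is a forest.

No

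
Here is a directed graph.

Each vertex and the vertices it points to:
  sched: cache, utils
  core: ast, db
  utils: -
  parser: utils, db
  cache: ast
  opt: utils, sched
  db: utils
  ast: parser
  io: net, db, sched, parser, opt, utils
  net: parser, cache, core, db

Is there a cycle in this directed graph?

No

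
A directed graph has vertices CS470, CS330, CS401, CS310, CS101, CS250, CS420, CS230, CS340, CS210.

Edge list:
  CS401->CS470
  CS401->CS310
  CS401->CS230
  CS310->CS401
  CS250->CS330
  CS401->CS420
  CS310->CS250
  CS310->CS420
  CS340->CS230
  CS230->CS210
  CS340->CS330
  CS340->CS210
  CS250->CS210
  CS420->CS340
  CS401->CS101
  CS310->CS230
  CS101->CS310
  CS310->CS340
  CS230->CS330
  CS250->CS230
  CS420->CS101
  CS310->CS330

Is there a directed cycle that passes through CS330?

No

CS330 lies on a cycle iff there is a path from CS330 back to itself.
Exploring from CS330, it never reaches itself; equivalently, its strongly connected component is a singleton.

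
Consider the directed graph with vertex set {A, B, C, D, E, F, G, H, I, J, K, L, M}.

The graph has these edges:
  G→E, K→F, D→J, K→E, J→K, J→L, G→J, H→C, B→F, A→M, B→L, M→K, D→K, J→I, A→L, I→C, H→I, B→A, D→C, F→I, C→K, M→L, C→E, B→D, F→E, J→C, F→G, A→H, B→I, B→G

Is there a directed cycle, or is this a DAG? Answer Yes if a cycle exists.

Yes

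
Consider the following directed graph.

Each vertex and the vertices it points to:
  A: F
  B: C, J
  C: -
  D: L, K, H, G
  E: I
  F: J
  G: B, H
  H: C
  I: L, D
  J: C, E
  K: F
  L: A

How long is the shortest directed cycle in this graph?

6

For each vertex v, BFS finds the shortest path from v back to v.
The shortest such closed walk is I → L → A → F → J → E → I, length 6.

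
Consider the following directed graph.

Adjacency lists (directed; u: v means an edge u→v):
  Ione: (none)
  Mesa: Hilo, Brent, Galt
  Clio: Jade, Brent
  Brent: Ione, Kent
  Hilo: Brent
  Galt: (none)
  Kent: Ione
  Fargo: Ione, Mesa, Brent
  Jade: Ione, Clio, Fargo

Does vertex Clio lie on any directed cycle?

Clio is on a cycle iff Clio can reach itself via ≥1 edge.
Clio → Jade → Clio — yes.

Yes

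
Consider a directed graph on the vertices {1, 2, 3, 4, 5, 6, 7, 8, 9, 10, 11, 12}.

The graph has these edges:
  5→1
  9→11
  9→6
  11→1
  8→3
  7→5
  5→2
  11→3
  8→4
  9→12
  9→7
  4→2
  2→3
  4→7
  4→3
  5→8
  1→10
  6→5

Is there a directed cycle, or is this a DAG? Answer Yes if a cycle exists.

Yes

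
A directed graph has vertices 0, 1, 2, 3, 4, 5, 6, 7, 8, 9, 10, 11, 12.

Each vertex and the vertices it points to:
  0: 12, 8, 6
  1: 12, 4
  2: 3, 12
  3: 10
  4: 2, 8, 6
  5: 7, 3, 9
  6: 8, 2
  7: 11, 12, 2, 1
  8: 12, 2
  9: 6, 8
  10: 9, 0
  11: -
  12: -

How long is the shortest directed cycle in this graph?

For each vertex v, BFS finds the shortest path from v back to v.
The shortest such closed walk is 3 → 10 → 0 → 8 → 2 → 3, length 5.

5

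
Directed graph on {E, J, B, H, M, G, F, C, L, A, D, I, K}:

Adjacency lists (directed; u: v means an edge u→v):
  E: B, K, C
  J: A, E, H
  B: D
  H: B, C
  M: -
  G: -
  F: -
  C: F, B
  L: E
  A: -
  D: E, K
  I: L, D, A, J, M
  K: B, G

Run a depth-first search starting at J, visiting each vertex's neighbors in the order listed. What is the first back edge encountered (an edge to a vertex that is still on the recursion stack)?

DFS from J (visiting each vertex's neighbors in the order listed); mark gray on enter, black on exit:
J gray
  A gray
  A black
  E gray
    B gray
      D gray
        D→E: E is gray → back edge
First back edge: D → E.

D->E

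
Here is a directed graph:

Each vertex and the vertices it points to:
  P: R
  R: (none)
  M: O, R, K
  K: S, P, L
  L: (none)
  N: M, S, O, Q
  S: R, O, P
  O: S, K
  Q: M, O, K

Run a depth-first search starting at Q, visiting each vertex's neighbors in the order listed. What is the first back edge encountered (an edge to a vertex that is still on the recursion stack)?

S->O

DFS from Q (visiting each vertex's neighbors in the order listed); mark gray on enter, black on exit:
Q gray
  M gray
    O gray
      S gray
        R gray
        R black
        S→O: O is gray → back edge
First back edge: S → O.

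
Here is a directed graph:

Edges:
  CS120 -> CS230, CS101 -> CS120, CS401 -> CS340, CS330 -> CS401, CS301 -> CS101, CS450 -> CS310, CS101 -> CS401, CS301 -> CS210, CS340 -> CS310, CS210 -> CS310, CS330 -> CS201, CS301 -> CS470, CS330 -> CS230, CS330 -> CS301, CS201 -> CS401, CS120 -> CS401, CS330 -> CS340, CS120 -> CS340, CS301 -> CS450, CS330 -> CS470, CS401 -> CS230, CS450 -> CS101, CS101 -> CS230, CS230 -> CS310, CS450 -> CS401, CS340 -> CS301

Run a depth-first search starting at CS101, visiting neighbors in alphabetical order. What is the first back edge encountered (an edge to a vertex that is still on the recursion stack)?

DFS from CS101 (visiting neighbors in alphabetical order); mark gray on enter, black on exit:
CS101 gray
  CS120 gray
    CS230 gray
      CS310 gray
      CS310 black
    CS230 black
    CS340 gray
      CS301 gray
        CS301→CS101: CS101 is gray → back edge
First back edge: CS301 → CS101.

CS301→CS101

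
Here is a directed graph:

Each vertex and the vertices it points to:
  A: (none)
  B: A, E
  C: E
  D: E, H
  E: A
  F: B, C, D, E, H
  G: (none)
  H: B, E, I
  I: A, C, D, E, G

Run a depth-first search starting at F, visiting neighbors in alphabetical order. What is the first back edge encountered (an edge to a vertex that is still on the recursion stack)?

I->D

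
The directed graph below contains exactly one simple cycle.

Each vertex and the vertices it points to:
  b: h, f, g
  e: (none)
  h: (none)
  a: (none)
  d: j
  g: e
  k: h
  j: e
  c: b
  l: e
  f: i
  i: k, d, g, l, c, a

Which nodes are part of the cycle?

DFS with gray/black marking from i:
i gray
  k gray
    h gray
    h black
  k black
  d gray
    j gray
      e gray
      e black
    j black
  d black
  g gray
    g→e: e black — skip
  g black
  l gray
    l→e: e black — skip
  l black
  c gray
    b gray
      b→h: h black — skip
      f gray
        f→i: i is gray → back edge
Back edge closes the cycle i → c → b → f → i; its vertices are {b, c, f, i}.

b, c, f, i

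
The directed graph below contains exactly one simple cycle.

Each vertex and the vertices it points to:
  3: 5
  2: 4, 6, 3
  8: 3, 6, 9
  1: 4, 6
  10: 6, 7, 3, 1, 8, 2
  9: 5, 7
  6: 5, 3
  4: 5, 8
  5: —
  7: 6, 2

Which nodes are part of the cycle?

2, 4, 7, 8, 9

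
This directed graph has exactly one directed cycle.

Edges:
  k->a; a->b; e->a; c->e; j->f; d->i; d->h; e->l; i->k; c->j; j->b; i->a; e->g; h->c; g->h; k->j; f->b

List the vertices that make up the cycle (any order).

c, e, g, h

DFS with gray/black marking from h:
h gray
  c gray
    e gray
      a gray
        b gray
        b black
      a black
      g gray
        g→h: h is gray → back edge
Back edge closes the cycle h → c → e → g → h; its vertices are {c, e, g, h}.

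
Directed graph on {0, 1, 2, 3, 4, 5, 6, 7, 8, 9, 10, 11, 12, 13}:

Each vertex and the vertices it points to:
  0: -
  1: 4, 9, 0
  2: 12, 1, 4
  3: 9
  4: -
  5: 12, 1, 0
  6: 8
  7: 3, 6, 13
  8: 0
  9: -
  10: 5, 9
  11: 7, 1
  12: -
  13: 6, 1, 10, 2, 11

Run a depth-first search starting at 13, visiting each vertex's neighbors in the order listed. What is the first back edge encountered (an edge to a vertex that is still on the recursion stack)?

DFS from 13 (visiting each vertex's neighbors in the order listed); mark gray on enter, black on exit:
13 gray
  6 gray
    8 gray
      0 gray
      0 black
    8 black
  6 black
  1 gray
    4 gray
    4 black
    9 gray
    9 black
    1→0: 0 black — skip
  1 black
  10 gray
    5 gray
      12 gray
      12 black
      5→1: 1 black — skip
      5→0: 0 black — skip
    5 black
    10→9: 9 black — skip
  10 black
  2 gray
    2→12: 12 black — skip
    2→1: 1 black — skip
    2→4: 4 black — skip
  2 black
  11 gray
    7 gray
      3 gray
        3→9: 9 black — skip
      3 black
      7→6: 6 black — skip
      7→13: 13 is gray → back edge
First back edge: 7 → 13.

7->13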